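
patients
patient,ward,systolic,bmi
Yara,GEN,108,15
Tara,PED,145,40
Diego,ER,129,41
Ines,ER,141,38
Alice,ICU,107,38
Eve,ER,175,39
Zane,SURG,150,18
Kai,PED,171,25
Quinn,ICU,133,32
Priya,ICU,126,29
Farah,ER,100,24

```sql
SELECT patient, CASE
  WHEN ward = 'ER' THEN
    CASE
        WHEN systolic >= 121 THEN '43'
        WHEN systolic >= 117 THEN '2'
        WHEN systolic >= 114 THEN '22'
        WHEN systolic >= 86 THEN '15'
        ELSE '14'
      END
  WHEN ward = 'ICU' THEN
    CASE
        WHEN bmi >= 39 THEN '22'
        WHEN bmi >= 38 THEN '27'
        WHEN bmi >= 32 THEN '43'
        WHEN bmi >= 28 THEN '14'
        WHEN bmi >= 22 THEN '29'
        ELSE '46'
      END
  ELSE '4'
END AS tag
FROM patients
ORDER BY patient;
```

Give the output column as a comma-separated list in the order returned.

patient=Alice: ward='ICU' → inner[bmi >= 38] → 27
patient=Diego: ward='ER' → inner[systolic >= 121] → 43
patient=Eve: ward='ER' → inner[systolic >= 121] → 43
patient=Farah: ward='ER' → inner[systolic >= 86] → 15
patient=Ines: ward='ER' → inner[systolic >= 121] → 43
patient=Kai: ward='PED' → outer ELSE → 4
patient=Priya: ward='ICU' → inner[bmi >= 28] → 14
patient=Quinn: ward='ICU' → inner[bmi >= 32] → 43
patient=Tara: ward='PED' → outer ELSE → 4
patient=Yara: ward='GEN' → outer ELSE → 4
patient=Zane: ward='SURG' → outer ELSE → 4

27, 43, 43, 15, 43, 4, 14, 43, 4, 4, 4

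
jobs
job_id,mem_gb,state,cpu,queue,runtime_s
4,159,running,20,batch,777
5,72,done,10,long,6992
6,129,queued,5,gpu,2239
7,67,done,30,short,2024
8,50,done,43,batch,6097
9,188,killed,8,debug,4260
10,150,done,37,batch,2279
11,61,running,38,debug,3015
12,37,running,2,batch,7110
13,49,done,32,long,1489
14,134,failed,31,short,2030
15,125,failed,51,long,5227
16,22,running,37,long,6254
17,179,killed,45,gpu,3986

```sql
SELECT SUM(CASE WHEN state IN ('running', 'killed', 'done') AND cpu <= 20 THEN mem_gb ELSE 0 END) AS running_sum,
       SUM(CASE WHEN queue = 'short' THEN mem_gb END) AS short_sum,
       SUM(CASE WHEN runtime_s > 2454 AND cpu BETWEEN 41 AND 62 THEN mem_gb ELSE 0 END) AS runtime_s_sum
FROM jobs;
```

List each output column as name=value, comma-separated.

[running_sum: state IN ('running', 'killed', 'done') AND cpu <= 20]
job_id=4: ✓ → 159
job_id=5: ✓ → 72
job_id=6: ✗
job_id=7: ✗
job_id=8: ✗
job_id=9: ✓ → 188
job_id=10: ✗
job_id=11: ✗
job_id=12: ✓ → 37
job_id=13: ✗
job_id=14: ✗
job_id=15: ✗
job_id=16: ✗
job_id=17: ✗
running_sum = 159 + 72 + 188 + 37 = 456
—
[short_sum: queue = 'short']
job_id=4: ✗
job_id=5: ✗
job_id=6: ✗
job_id=7: ✓ → 67
job_id=8: ✗
job_id=9: ✗
job_id=10: ✗
job_id=11: ✗
job_id=12: ✗
job_id=13: ✗
job_id=14: ✓ → 134
job_id=15: ✗
job_id=16: ✗
job_id=17: ✗
short_sum = 67 + 134 = 201
—
[runtime_s_sum: runtime_s > 2454 AND cpu BETWEEN 41 AND 62]
job_id=4: ✗
job_id=5: ✗
job_id=6: ✗
job_id=7: ✗
job_id=8: ✓ → 50
job_id=9: ✗
job_id=10: ✗
job_id=11: ✗
job_id=12: ✗
job_id=13: ✗
job_id=14: ✗
job_id=15: ✓ → 125
job_id=16: ✗
job_id=17: ✓ → 179
runtime_s_sum = 50 + 125 + 179 = 354

running_sum=456, short_sum=201, runtime_s_sum=354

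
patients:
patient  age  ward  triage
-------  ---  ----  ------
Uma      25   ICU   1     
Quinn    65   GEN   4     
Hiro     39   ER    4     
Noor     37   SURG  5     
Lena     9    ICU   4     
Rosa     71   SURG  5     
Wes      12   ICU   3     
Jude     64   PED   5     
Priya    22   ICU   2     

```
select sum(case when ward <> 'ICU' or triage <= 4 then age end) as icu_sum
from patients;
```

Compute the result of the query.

patient=Uma: ✓ → 25
patient=Quinn: ✓ → 65
patient=Hiro: ✓ → 39
patient=Noor: ✓ → 37
patient=Lena: ✓ → 9
patient=Rosa: ✓ → 71
patient=Wes: ✓ → 12
patient=Jude: ✓ → 64
patient=Priya: ✓ → 22
icu_sum = 25 + 65 + 39 + 37 + 9 + 71 + 12 + 64 + 22 = 344

344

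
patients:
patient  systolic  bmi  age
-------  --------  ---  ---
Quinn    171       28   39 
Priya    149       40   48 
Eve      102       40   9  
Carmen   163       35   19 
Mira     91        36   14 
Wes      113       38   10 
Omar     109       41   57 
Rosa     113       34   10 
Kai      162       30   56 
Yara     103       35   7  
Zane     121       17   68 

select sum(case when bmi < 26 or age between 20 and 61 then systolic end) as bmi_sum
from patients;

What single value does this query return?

712

patient=Quinn: ✓ → 171
patient=Priya: ✓ → 149
patient=Eve: ✗
patient=Carmen: ✗
patient=Mira: ✗
patient=Wes: ✗
patient=Omar: ✓ → 109
patient=Rosa: ✗
patient=Kai: ✓ → 162
patient=Yara: ✗
patient=Zane: ✓ → 121
bmi_sum = 171 + 149 + 109 + 162 + 121 = 712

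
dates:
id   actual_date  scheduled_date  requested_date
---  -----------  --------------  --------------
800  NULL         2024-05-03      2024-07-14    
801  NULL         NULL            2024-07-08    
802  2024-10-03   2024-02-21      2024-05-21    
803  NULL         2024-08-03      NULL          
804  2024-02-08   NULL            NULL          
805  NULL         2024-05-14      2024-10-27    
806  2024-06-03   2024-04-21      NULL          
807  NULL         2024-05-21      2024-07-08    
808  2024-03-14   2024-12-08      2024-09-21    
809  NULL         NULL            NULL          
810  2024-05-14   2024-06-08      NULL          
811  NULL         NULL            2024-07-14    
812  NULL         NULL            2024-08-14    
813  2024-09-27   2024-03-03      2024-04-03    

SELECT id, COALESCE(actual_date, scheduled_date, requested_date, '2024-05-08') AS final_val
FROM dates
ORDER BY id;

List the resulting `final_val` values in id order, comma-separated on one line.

2024-05-03, 2024-07-08, 2024-10-03, 2024-08-03, 2024-02-08, 2024-05-14, 2024-06-03, 2024-05-21, 2024-03-14, 2024-05-08, 2024-05-14, 2024-07-14, 2024-08-14, 2024-09-27

id=800: actual_date=NULL, scheduled_date=2024-05-03 → 2024-05-03
id=801: actual_date=NULL, scheduled_date=NULL, requested_date=2024-07-08 → 2024-07-08
id=802: actual_date=2024-10-03 → 2024-10-03
id=803: actual_date=NULL, scheduled_date=2024-08-03 → 2024-08-03
id=804: actual_date=2024-02-08 → 2024-02-08
id=805: actual_date=NULL, scheduled_date=2024-05-14 → 2024-05-14
id=806: actual_date=2024-06-03 → 2024-06-03
id=807: actual_date=NULL, scheduled_date=2024-05-21 → 2024-05-21
id=808: actual_date=2024-03-14 → 2024-03-14
id=809: actual_date=NULL, scheduled_date=NULL, requested_date=NULL, → literal 2024-05-08 → 2024-05-08
id=810: actual_date=2024-05-14 → 2024-05-14
id=811: actual_date=NULL, scheduled_date=NULL, requested_date=2024-07-14 → 2024-07-14
id=812: actual_date=NULL, scheduled_date=NULL, requested_date=2024-08-14 → 2024-08-14
id=813: actual_date=2024-09-27 → 2024-09-27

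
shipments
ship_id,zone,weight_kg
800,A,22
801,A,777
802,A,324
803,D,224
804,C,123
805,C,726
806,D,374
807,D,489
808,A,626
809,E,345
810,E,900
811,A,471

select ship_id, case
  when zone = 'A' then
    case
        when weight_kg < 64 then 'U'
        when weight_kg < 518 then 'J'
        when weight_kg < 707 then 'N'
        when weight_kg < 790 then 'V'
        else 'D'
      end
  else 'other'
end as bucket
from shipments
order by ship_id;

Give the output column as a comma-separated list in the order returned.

ship_id=800: zone='A' → inner[weight_kg < 64] → U
ship_id=801: zone='A' → inner[weight_kg < 790] → V
ship_id=802: zone='A' → inner[weight_kg < 518] → J
ship_id=803: zone='D' → outer ELSE → other
ship_id=804: zone='C' → outer ELSE → other
ship_id=805: zone='C' → outer ELSE → other
ship_id=806: zone='D' → outer ELSE → other
ship_id=807: zone='D' → outer ELSE → other
ship_id=808: zone='A' → inner[weight_kg < 707] → N
ship_id=809: zone='E' → outer ELSE → other
ship_id=810: zone='E' → outer ELSE → other
ship_id=811: zone='A' → inner[weight_kg < 518] → J

U, V, J, other, other, other, other, other, N, other, other, J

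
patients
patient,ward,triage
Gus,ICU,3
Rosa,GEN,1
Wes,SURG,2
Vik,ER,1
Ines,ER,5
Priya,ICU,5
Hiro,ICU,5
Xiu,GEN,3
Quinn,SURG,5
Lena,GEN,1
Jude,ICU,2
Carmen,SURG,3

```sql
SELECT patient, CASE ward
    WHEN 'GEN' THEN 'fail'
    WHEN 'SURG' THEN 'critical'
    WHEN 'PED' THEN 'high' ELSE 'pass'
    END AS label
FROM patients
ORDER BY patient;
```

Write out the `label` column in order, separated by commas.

critical, pass, pass, pass, pass, fail, pass, critical, fail, pass, critical, fail

patient=Carmen: ward='SURG' → critical
patient=Gus: ELSE → pass
patient=Hiro: ELSE → pass
patient=Ines: ELSE → pass
patient=Jude: ELSE → pass
patient=Lena: ward='GEN' → fail
patient=Priya: ELSE → pass
patient=Quinn: ward='SURG' → critical
patient=Rosa: ward='GEN' → fail
patient=Vik: ELSE → pass
patient=Wes: ward='SURG' → critical
patient=Xiu: ward='GEN' → fail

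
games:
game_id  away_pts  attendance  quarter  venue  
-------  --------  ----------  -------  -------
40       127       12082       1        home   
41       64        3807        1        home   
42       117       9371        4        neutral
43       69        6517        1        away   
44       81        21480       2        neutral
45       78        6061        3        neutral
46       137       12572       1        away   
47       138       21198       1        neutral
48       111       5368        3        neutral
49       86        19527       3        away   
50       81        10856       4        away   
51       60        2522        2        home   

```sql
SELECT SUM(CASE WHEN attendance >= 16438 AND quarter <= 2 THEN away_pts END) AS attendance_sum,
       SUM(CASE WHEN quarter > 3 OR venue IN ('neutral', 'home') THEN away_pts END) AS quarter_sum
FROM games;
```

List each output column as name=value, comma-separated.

attendance_sum=219, quarter_sum=857

[attendance_sum: attendance >= 16438 AND quarter <= 2]
game_id=40: ✗
game_id=41: ✗
game_id=42: ✗
game_id=43: ✗
game_id=44: ✓ → 81
game_id=45: ✗
game_id=46: ✗
game_id=47: ✓ → 138
game_id=48: ✗
game_id=49: ✗
game_id=50: ✗
game_id=51: ✗
attendance_sum = 81 + 138 = 219
—
[quarter_sum: quarter > 3 OR venue IN ('neutral', 'home')]
game_id=40: ✓ → 127
game_id=41: ✓ → 64
game_id=42: ✓ → 117
game_id=43: ✗
game_id=44: ✓ → 81
game_id=45: ✓ → 78
game_id=46: ✗
game_id=47: ✓ → 138
game_id=48: ✓ → 111
game_id=49: ✗
game_id=50: ✓ → 81
game_id=51: ✓ → 60
quarter_sum = 127 + 64 + 117 + 81 + 78 + 138 + 111 + 81 + 60 = 857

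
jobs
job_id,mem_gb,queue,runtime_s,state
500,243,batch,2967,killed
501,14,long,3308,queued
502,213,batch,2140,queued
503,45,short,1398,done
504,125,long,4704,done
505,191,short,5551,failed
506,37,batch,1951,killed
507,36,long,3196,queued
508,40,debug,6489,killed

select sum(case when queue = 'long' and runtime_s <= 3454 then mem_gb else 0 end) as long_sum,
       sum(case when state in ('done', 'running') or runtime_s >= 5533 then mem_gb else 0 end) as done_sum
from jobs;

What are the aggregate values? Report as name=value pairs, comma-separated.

[long_sum: queue = 'long' and runtime_s <= 3454]
job_id=500: ✗
job_id=501: ✓ → 14
job_id=502: ✗
job_id=503: ✗
job_id=504: ✗
job_id=505: ✗
job_id=506: ✗
job_id=507: ✓ → 36
job_id=508: ✗
long_sum = 14 + 36 = 50
—
[done_sum: state in ('done', 'running') or runtime_s >= 5533]
job_id=500: ✗
job_id=501: ✗
job_id=502: ✗
job_id=503: ✓ → 45
job_id=504: ✓ → 125
job_id=505: ✓ → 191
job_id=506: ✗
job_id=507: ✗
job_id=508: ✓ → 40
done_sum = 45 + 125 + 191 + 40 = 401

long_sum=50, done_sum=401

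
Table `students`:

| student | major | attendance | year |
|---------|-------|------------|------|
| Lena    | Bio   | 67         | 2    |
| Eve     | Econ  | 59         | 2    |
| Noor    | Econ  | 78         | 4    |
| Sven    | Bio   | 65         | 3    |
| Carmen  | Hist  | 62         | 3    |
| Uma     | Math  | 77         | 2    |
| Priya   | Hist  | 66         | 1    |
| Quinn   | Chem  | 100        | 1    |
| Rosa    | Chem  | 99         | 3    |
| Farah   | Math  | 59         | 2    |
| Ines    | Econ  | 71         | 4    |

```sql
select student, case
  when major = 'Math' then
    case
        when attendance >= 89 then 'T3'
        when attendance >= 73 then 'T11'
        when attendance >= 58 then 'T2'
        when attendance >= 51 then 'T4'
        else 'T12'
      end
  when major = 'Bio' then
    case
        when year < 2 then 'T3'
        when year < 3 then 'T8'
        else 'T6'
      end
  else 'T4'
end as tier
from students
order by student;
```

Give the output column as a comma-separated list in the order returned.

T4, T4, T2, T4, T8, T4, T4, T4, T4, T6, T11

student=Carmen: major='Hist' → outer ELSE → T4
student=Eve: major='Econ' → outer ELSE → T4
student=Farah: major='Math' → inner[attendance >= 58] → T2
student=Ines: major='Econ' → outer ELSE → T4
student=Lena: major='Bio' → inner[year < 3] → T8
student=Noor: major='Econ' → outer ELSE → T4
student=Priya: major='Hist' → outer ELSE → T4
student=Quinn: major='Chem' → outer ELSE → T4
student=Rosa: major='Chem' → outer ELSE → T4
student=Sven: major='Bio' → inner[ELSE] → T6
student=Uma: major='Math' → inner[attendance >= 73] → T11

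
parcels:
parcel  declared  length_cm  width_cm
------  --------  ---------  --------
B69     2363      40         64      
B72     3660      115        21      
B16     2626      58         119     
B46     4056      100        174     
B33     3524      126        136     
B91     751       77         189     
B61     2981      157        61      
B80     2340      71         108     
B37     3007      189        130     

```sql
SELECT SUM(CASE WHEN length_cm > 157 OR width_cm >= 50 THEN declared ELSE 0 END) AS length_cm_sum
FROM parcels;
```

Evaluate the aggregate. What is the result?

parcel=B69: ✓ → 2363
parcel=B72: ✗
parcel=B16: ✓ → 2626
parcel=B46: ✓ → 4056
parcel=B33: ✓ → 3524
parcel=B91: ✓ → 751
parcel=B61: ✓ → 2981
parcel=B80: ✓ → 2340
parcel=B37: ✓ → 3007
length_cm_sum = 2363 + 2626 + 4056 + 3524 + 751 + 2981 + 2340 + 3007 = 21648

21648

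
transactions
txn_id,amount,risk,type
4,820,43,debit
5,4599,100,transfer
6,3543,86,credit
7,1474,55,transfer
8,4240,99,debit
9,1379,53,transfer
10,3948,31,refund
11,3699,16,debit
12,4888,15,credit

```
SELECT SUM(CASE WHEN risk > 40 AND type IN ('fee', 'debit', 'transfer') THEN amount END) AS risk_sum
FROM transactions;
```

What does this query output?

txn_id=4: ✓ → 820
txn_id=5: ✓ → 4599
txn_id=6: ✗
txn_id=7: ✓ → 1474
txn_id=8: ✓ → 4240
txn_id=9: ✓ → 1379
txn_id=10: ✗
txn_id=11: ✗
txn_id=12: ✗
risk_sum = 820 + 4599 + 1474 + 4240 + 1379 = 12512

12512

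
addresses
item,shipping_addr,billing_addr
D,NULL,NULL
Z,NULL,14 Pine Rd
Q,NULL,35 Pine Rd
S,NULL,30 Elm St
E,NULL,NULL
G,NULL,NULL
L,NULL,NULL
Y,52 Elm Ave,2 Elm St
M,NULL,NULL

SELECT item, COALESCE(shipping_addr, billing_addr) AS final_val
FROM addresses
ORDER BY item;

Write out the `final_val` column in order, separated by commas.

item=D: shipping_addr=NULL, billing_addr=NULL (all NULL) → NULL
item=E: shipping_addr=NULL, billing_addr=NULL (all NULL) → NULL
item=G: shipping_addr=NULL, billing_addr=NULL (all NULL) → NULL
item=L: shipping_addr=NULL, billing_addr=NULL (all NULL) → NULL
item=M: shipping_addr=NULL, billing_addr=NULL (all NULL) → NULL
item=Q: shipping_addr=NULL, billing_addr=35 Pine Rd → 35 Pine Rd
item=S: shipping_addr=NULL, billing_addr=30 Elm St → 30 Elm St
item=Y: shipping_addr=52 Elm Ave → 52 Elm Ave
item=Z: shipping_addr=NULL, billing_addr=14 Pine Rd → 14 Pine Rd

NULL, NULL, NULL, NULL, NULL, 35 Pine Rd, 30 Elm St, 52 Elm Ave, 14 Pine Rd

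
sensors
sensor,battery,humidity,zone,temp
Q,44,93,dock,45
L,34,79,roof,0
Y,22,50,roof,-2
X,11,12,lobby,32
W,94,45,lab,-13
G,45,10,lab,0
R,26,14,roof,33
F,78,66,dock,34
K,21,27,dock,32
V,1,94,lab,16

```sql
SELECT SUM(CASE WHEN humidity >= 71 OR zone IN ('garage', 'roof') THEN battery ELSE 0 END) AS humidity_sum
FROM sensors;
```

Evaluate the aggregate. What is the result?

127

sensor=Q: ✓ → 44
sensor=L: ✓ → 34
sensor=Y: ✓ → 22
sensor=X: ✗
sensor=W: ✗
sensor=G: ✗
sensor=R: ✓ → 26
sensor=F: ✗
sensor=K: ✗
sensor=V: ✓ → 1
humidity_sum = 44 + 34 + 22 + 26 + 1 = 127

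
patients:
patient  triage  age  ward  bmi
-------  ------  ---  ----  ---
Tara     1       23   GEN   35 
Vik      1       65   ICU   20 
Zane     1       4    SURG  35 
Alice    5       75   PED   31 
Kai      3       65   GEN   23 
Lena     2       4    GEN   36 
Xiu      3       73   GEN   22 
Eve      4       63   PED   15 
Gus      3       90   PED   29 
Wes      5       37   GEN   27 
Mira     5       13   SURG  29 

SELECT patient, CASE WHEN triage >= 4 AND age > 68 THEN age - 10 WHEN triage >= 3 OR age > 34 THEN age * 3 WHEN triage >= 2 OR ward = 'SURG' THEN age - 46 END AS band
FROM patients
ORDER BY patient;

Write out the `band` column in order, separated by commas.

65, 189, 270, 195, -42, 39, NULL, 195, 111, 219, -42

patient=Alice: triage >= 4 AND age > 68 → 65
patient=Eve: triage >= 3 OR age > 34 → 189
patient=Gus: triage >= 3 OR age > 34 → 270
patient=Kai: triage >= 3 OR age > 34 → 195
patient=Lena: triage >= 2 OR ward = 'SURG' → -42
patient=Mira: triage >= 3 OR age > 34 → 39
patient=Tara: (no match → NULL) → NULL
patient=Vik: triage >= 3 OR age > 34 → 195
patient=Wes: triage >= 3 OR age > 34 → 111
patient=Xiu: triage >= 3 OR age > 34 → 219
patient=Zane: triage >= 2 OR ward = 'SURG' → -42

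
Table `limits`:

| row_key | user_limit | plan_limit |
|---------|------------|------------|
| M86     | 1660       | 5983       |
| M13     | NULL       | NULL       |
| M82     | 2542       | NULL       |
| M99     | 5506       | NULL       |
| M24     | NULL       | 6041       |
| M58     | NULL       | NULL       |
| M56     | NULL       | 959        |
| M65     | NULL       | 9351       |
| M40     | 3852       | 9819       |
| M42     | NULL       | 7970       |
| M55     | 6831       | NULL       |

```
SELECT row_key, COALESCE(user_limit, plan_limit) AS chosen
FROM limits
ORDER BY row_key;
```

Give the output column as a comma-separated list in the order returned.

row_key=M13: user_limit=NULL, plan_limit=NULL (all NULL) → NULL
row_key=M24: user_limit=NULL, plan_limit=6041 → 6041
row_key=M40: user_limit=3852 → 3852
row_key=M42: user_limit=NULL, plan_limit=7970 → 7970
row_key=M55: user_limit=6831 → 6831
row_key=M56: user_limit=NULL, plan_limit=959 → 959
row_key=M58: user_limit=NULL, plan_limit=NULL (all NULL) → NULL
row_key=M65: user_limit=NULL, plan_limit=9351 → 9351
row_key=M82: user_limit=2542 → 2542
row_key=M86: user_limit=1660 → 1660
row_key=M99: user_limit=5506 → 5506

NULL, 6041, 3852, 7970, 6831, 959, NULL, 9351, 2542, 1660, 5506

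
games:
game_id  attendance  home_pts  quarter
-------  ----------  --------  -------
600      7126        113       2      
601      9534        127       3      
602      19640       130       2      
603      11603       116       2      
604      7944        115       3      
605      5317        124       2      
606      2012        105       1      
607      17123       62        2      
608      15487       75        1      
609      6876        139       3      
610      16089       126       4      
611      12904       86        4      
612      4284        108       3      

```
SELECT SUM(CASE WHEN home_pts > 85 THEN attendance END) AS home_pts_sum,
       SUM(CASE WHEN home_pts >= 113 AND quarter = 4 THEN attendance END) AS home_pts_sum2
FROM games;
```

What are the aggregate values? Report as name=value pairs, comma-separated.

home_pts_sum=103329, home_pts_sum2=16089

[home_pts_sum: home_pts > 85]
game_id=600: ✓ → 7126
game_id=601: ✓ → 9534
game_id=602: ✓ → 19640
game_id=603: ✓ → 11603
game_id=604: ✓ → 7944
game_id=605: ✓ → 5317
game_id=606: ✓ → 2012
game_id=607: ✗
game_id=608: ✗
game_id=609: ✓ → 6876
game_id=610: ✓ → 16089
game_id=611: ✓ → 12904
game_id=612: ✓ → 4284
home_pts_sum = 7126 + 9534 + 19640 + 11603 + 7944 + 5317 + 2012 + 6876 + 16089 + 12904 + 4284 = 103329
—
[home_pts_sum2: home_pts >= 113 AND quarter = 4]
game_id=600: ✗
game_id=601: ✗
game_id=602: ✗
game_id=603: ✗
game_id=604: ✗
game_id=605: ✗
game_id=606: ✗
game_id=607: ✗
game_id=608: ✗
game_id=609: ✗
game_id=610: ✓ → 16089
game_id=611: ✗
game_id=612: ✗
home_pts_sum2 = 16089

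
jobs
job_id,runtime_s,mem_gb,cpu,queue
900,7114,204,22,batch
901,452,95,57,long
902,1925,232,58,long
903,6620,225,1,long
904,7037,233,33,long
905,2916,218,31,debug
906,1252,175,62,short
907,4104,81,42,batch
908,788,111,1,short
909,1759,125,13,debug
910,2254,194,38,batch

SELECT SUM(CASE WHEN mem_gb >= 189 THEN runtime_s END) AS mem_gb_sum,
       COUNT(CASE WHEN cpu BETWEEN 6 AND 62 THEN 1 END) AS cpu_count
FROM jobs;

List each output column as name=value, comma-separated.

mem_gb_sum=27866, cpu_count=9

[mem_gb_sum: mem_gb >= 189]
job_id=900: ✓ → 7114
job_id=901: ✗
job_id=902: ✓ → 1925
job_id=903: ✓ → 6620
job_id=904: ✓ → 7037
job_id=905: ✓ → 2916
job_id=906: ✗
job_id=907: ✗
job_id=908: ✗
job_id=909: ✗
job_id=910: ✓ → 2254
mem_gb_sum = 7114 + 1925 + 6620 + 7037 + 2916 + 2254 = 27866
—
[cpu_count: cpu BETWEEN 6 AND 62]
job_id=900: ✓ → 1
job_id=901: ✓ → 1
job_id=902: ✓ → 1
job_id=903: ✗
job_id=904: ✓ → 1
job_id=905: ✓ → 1
job_id=906: ✓ → 1
job_id=907: ✓ → 1
job_id=908: ✗
job_id=909: ✓ → 1
job_id=910: ✓ → 1
cpu_count = COUNT(1, 1, 1, 1, 1, 1, 1, 1, 1) = 9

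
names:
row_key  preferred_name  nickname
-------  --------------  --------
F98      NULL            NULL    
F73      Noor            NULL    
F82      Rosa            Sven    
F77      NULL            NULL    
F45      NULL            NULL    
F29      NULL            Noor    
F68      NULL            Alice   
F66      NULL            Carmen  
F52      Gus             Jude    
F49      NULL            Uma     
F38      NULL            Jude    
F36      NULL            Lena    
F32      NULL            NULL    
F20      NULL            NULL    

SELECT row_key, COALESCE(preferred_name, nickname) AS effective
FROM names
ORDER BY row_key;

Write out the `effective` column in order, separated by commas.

row_key=F20: preferred_name=NULL, nickname=NULL (all NULL) → NULL
row_key=F29: preferred_name=NULL, nickname=Noor → Noor
row_key=F32: preferred_name=NULL, nickname=NULL (all NULL) → NULL
row_key=F36: preferred_name=NULL, nickname=Lena → Lena
row_key=F38: preferred_name=NULL, nickname=Jude → Jude
row_key=F45: preferred_name=NULL, nickname=NULL (all NULL) → NULL
row_key=F49: preferred_name=NULL, nickname=Uma → Uma
row_key=F52: preferred_name=Gus → Gus
row_key=F66: preferred_name=NULL, nickname=Carmen → Carmen
row_key=F68: preferred_name=NULL, nickname=Alice → Alice
row_key=F73: preferred_name=Noor → Noor
row_key=F77: preferred_name=NULL, nickname=NULL (all NULL) → NULL
row_key=F82: preferred_name=Rosa → Rosa
row_key=F98: preferred_name=NULL, nickname=NULL (all NULL) → NULL

NULL, Noor, NULL, Lena, Jude, NULL, Uma, Gus, Carmen, Alice, Noor, NULL, Rosa, NULL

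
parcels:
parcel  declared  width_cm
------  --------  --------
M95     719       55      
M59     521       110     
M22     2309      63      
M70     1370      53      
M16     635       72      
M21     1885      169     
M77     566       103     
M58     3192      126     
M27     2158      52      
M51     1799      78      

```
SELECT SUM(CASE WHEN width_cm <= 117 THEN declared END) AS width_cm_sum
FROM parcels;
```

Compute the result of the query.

10077

parcel=M95: ✓ → 719
parcel=M59: ✓ → 521
parcel=M22: ✓ → 2309
parcel=M70: ✓ → 1370
parcel=M16: ✓ → 635
parcel=M21: ✗
parcel=M77: ✓ → 566
parcel=M58: ✗
parcel=M27: ✓ → 2158
parcel=M51: ✓ → 1799
width_cm_sum = 719 + 521 + 2309 + 1370 + 635 + 566 + 2158 + 1799 = 10077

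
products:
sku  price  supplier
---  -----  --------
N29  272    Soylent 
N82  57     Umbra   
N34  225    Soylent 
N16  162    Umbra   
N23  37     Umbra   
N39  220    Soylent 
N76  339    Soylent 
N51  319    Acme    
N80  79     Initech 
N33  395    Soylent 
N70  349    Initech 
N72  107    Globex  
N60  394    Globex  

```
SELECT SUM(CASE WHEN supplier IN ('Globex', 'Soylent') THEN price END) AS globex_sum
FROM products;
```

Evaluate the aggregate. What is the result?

1952

sku=N29: ✓ → 272
sku=N82: ✗
sku=N34: ✓ → 225
sku=N16: ✗
sku=N23: ✗
sku=N39: ✓ → 220
sku=N76: ✓ → 339
sku=N51: ✗
sku=N80: ✗
sku=N33: ✓ → 395
sku=N70: ✗
sku=N72: ✓ → 107
sku=N60: ✓ → 394
globex_sum = 272 + 225 + 220 + 339 + 395 + 107 + 394 = 1952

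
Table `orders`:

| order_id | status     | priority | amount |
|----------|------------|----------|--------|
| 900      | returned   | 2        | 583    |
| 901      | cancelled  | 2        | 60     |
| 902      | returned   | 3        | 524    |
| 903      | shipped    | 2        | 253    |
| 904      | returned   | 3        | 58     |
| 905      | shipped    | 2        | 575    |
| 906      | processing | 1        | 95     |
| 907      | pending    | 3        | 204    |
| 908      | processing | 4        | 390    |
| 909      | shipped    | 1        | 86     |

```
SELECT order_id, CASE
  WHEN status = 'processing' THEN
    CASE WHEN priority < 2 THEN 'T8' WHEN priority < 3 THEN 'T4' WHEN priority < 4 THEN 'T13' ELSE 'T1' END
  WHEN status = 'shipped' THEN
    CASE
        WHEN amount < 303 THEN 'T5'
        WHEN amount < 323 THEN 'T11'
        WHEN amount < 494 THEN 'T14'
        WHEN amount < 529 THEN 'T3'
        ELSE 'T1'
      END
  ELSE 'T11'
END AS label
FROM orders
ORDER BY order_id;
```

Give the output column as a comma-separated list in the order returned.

T11, T11, T11, T5, T11, T1, T8, T11, T1, T5

order_id=900: status='returned' → outer ELSE → T11
order_id=901: status='cancelled' → outer ELSE → T11
order_id=902: status='returned' → outer ELSE → T11
order_id=903: status='shipped' → inner[amount < 303] → T5
order_id=904: status='returned' → outer ELSE → T11
order_id=905: status='shipped' → inner[ELSE] → T1
order_id=906: status='processing' → inner[priority < 2] → T8
order_id=907: status='pending' → outer ELSE → T11
order_id=908: status='processing' → inner[ELSE] → T1
order_id=909: status='shipped' → inner[amount < 303] → T5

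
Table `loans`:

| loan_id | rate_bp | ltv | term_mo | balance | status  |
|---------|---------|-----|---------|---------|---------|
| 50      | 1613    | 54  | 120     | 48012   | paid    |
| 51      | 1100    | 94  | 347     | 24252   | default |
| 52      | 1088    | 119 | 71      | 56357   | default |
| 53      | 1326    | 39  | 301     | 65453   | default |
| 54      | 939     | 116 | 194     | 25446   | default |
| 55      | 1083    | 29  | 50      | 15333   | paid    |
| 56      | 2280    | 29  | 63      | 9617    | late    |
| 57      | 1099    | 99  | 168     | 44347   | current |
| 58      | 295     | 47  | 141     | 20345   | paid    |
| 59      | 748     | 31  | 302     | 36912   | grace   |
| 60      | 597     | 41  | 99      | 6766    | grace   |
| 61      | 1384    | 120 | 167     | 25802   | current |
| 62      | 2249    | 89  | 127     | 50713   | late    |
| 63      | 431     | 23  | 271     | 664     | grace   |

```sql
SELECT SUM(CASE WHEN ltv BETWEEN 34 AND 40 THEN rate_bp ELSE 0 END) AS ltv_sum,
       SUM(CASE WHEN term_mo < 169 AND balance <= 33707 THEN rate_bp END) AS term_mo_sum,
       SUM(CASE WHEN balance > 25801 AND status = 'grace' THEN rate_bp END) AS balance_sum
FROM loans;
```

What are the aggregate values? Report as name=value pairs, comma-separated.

[ltv_sum: ltv BETWEEN 34 AND 40]
loan_id=50: ✗
loan_id=51: ✗
loan_id=52: ✗
loan_id=53: ✓ → 1326
loan_id=54: ✗
loan_id=55: ✗
loan_id=56: ✗
loan_id=57: ✗
loan_id=58: ✗
loan_id=59: ✗
loan_id=60: ✗
loan_id=61: ✗
loan_id=62: ✗
loan_id=63: ✗
ltv_sum = 1326
—
[term_mo_sum: term_mo < 169 AND balance <= 33707]
loan_id=50: ✗
loan_id=51: ✗
loan_id=52: ✗
loan_id=53: ✗
loan_id=54: ✗
loan_id=55: ✓ → 1083
loan_id=56: ✓ → 2280
loan_id=57: ✗
loan_id=58: ✓ → 295
loan_id=59: ✗
loan_id=60: ✓ → 597
loan_id=61: ✓ → 1384
loan_id=62: ✗
loan_id=63: ✗
term_mo_sum = 1083 + 2280 + 295 + 597 + 1384 = 5639
—
[balance_sum: balance > 25801 AND status = 'grace']
loan_id=50: ✗
loan_id=51: ✗
loan_id=52: ✗
loan_id=53: ✗
loan_id=54: ✗
loan_id=55: ✗
loan_id=56: ✗
loan_id=57: ✗
loan_id=58: ✗
loan_id=59: ✓ → 748
loan_id=60: ✗
loan_id=61: ✗
loan_id=62: ✗
loan_id=63: ✗
balance_sum = 748

ltv_sum=1326, term_mo_sum=5639, balance_sum=748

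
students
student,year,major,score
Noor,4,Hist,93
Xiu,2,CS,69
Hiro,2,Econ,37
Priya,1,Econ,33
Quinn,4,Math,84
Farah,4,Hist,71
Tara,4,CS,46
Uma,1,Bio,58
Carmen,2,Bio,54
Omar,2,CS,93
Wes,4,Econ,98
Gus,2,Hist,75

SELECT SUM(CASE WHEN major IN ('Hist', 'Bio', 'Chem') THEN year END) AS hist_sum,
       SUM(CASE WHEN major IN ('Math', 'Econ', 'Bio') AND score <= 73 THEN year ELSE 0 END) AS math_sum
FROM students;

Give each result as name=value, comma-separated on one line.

hist_sum=13, math_sum=6

[hist_sum: major IN ('Hist', 'Bio', 'Chem')]
student=Noor: ✓ → 4
student=Xiu: ✗
student=Hiro: ✗
student=Priya: ✗
student=Quinn: ✗
student=Farah: ✓ → 4
student=Tara: ✗
student=Uma: ✓ → 1
student=Carmen: ✓ → 2
student=Omar: ✗
student=Wes: ✗
student=Gus: ✓ → 2
hist_sum = 4 + 4 + 1 + 2 + 2 = 13
—
[math_sum: major IN ('Math', 'Econ', 'Bio') AND score <= 73]
student=Noor: ✗
student=Xiu: ✗
student=Hiro: ✓ → 2
student=Priya: ✓ → 1
student=Quinn: ✗
student=Farah: ✗
student=Tara: ✗
student=Uma: ✓ → 1
student=Carmen: ✓ → 2
student=Omar: ✗
student=Wes: ✗
student=Gus: ✗
math_sum = 2 + 1 + 1 + 2 = 6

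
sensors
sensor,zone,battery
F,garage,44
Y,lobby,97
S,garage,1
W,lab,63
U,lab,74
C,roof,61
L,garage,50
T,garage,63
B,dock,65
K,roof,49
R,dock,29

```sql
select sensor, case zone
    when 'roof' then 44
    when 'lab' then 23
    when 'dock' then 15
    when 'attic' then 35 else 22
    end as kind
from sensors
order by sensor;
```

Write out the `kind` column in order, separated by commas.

sensor=B: zone='dock' → 15
sensor=C: zone='roof' → 44
sensor=F: ELSE → 22
sensor=K: zone='roof' → 44
sensor=L: ELSE → 22
sensor=R: zone='dock' → 15
sensor=S: ELSE → 22
sensor=T: ELSE → 22
sensor=U: zone='lab' → 23
sensor=W: zone='lab' → 23
sensor=Y: ELSE → 22

15, 44, 22, 44, 22, 15, 22, 22, 23, 23, 22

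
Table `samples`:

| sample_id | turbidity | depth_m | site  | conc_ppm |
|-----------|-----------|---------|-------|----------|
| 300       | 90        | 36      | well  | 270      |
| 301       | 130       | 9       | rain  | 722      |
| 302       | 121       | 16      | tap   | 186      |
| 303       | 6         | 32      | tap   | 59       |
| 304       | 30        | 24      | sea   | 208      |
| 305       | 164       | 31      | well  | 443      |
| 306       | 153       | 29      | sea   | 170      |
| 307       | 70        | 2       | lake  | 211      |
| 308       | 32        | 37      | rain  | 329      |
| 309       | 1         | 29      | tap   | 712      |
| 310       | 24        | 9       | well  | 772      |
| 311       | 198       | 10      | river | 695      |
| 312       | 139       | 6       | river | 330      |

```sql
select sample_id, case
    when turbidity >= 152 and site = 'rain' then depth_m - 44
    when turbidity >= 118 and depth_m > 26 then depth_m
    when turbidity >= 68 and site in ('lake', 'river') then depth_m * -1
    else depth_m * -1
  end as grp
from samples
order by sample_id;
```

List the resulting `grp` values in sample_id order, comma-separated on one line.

sample_id=300: ELSE → -36
sample_id=301: ELSE → -9
sample_id=302: ELSE → -16
sample_id=303: ELSE → -32
sample_id=304: ELSE → -24
sample_id=305: turbidity >= 118 and depth_m > 26 → 31
sample_id=306: turbidity >= 118 and depth_m > 26 → 29
sample_id=307: turbidity >= 68 and site in ('lake', 'river') → -2
sample_id=308: ELSE → -37
sample_id=309: ELSE → -29
sample_id=310: ELSE → -9
sample_id=311: turbidity >= 68 and site in ('lake', 'river') → -10
sample_id=312: turbidity >= 68 and site in ('lake', 'river') → -6

-36, -9, -16, -32, -24, 31, 29, -2, -37, -29, -9, -10, -6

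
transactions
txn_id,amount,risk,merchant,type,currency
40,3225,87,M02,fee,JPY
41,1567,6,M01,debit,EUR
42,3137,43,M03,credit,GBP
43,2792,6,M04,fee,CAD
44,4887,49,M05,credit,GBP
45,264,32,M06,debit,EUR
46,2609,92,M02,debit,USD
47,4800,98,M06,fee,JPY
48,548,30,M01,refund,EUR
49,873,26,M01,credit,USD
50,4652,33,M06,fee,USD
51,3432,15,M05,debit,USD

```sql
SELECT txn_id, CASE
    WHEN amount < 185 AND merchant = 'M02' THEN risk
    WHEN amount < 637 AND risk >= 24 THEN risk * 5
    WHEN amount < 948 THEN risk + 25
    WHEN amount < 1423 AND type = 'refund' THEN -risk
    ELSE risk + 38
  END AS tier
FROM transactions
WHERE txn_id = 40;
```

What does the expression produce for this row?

125

txn_id = 40: amount=3225, risk=87, merchant=M02, type=fee, currency=JPY.
amount < 185 AND merchant = 'M02' → false
amount < 637 AND risk >= 24 → false
amount < 948 → false
amount < 1423 AND type = 'refund' → false
No prior WHEN matched → ELSE → 125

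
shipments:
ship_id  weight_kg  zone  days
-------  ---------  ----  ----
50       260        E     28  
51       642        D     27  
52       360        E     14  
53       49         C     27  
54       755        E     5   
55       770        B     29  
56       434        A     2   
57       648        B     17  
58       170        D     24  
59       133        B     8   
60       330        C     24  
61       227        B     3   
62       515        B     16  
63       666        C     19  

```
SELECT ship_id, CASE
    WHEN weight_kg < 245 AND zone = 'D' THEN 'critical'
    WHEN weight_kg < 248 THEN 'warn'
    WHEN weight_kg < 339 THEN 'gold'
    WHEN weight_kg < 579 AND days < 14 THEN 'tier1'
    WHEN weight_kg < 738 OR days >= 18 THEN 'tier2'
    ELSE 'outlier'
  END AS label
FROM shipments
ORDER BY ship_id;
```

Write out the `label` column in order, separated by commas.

ship_id=50: weight_kg < 339 → gold
ship_id=51: weight_kg < 738 OR days >= 18 → tier2
ship_id=52: weight_kg < 738 OR days >= 18 → tier2
ship_id=53: weight_kg < 248 → warn
ship_id=54: ELSE → outlier
ship_id=55: weight_kg < 738 OR days >= 18 → tier2
ship_id=56: weight_kg < 579 AND days < 14 → tier1
ship_id=57: weight_kg < 738 OR days >= 18 → tier2
ship_id=58: weight_kg < 245 AND zone = 'D' → critical
ship_id=59: weight_kg < 248 → warn
ship_id=60: weight_kg < 339 → gold
ship_id=61: weight_kg < 248 → warn
ship_id=62: weight_kg < 738 OR days >= 18 → tier2
ship_id=63: weight_kg < 738 OR days >= 18 → tier2

gold, tier2, tier2, warn, outlier, tier2, tier1, tier2, critical, warn, gold, warn, tier2, tier2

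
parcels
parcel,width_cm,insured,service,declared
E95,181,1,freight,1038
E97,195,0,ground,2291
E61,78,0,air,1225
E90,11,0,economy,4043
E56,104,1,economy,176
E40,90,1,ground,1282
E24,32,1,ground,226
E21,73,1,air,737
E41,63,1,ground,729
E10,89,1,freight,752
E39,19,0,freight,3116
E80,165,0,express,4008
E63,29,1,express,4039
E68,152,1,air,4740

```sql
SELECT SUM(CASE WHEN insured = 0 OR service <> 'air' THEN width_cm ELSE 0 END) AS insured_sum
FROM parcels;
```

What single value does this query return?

1056

parcel=E95: ✓ → 181
parcel=E97: ✓ → 195
parcel=E61: ✓ → 78
parcel=E90: ✓ → 11
parcel=E56: ✓ → 104
parcel=E40: ✓ → 90
parcel=E24: ✓ → 32
parcel=E21: ✗
parcel=E41: ✓ → 63
parcel=E10: ✓ → 89
parcel=E39: ✓ → 19
parcel=E80: ✓ → 165
parcel=E63: ✓ → 29
parcel=E68: ✗
insured_sum = 181 + 195 + 78 + 11 + 104 + 90 + 32 + 63 + 89 + 19 + 165 + 29 = 1056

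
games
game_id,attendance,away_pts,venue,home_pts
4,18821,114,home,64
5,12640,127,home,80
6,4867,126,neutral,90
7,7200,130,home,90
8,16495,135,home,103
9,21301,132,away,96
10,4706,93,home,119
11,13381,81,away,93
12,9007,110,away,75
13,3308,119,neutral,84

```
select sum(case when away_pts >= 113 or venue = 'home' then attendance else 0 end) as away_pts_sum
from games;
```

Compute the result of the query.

game_id=4: ✓ → 18821
game_id=5: ✓ → 12640
game_id=6: ✓ → 4867
game_id=7: ✓ → 7200
game_id=8: ✓ → 16495
game_id=9: ✓ → 21301
game_id=10: ✓ → 4706
game_id=11: ✗
game_id=12: ✗
game_id=13: ✓ → 3308
away_pts_sum = 18821 + 12640 + 4867 + 7200 + 16495 + 21301 + 4706 + 3308 = 89338

89338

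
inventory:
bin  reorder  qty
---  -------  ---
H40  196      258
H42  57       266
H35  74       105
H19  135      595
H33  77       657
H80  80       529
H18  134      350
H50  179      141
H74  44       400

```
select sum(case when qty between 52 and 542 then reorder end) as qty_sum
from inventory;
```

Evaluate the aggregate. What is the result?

bin=H40: ✓ → 196
bin=H42: ✓ → 57
bin=H35: ✓ → 74
bin=H19: ✗
bin=H33: ✗
bin=H80: ✓ → 80
bin=H18: ✓ → 134
bin=H50: ✓ → 179
bin=H74: ✓ → 44
qty_sum = 196 + 57 + 74 + 80 + 134 + 179 + 44 = 764

764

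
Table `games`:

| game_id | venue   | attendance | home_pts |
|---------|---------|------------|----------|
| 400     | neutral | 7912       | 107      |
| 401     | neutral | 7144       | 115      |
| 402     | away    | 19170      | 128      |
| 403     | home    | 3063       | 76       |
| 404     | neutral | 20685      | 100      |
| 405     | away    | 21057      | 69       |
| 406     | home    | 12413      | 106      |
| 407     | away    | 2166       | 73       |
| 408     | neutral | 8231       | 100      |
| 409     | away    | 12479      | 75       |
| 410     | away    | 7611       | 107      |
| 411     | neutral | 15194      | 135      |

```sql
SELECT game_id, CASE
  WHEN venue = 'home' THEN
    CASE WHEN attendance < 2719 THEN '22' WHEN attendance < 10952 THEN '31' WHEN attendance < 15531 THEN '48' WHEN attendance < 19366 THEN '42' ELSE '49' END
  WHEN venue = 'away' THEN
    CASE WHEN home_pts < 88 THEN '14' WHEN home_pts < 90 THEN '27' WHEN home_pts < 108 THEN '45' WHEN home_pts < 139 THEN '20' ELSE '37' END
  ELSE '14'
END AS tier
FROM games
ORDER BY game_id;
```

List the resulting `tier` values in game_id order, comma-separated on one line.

14, 14, 20, 31, 14, 14, 48, 14, 14, 14, 45, 14

game_id=400: venue='neutral' → outer ELSE → 14
game_id=401: venue='neutral' → outer ELSE → 14
game_id=402: venue='away' → inner[home_pts < 139] → 20
game_id=403: venue='home' → inner[attendance < 10952] → 31
game_id=404: venue='neutral' → outer ELSE → 14
game_id=405: venue='away' → inner[home_pts < 88] → 14
game_id=406: venue='home' → inner[attendance < 15531] → 48
game_id=407: venue='away' → inner[home_pts < 88] → 14
game_id=408: venue='neutral' → outer ELSE → 14
game_id=409: venue='away' → inner[home_pts < 88] → 14
game_id=410: venue='away' → inner[home_pts < 108] → 45
game_id=411: venue='neutral' → outer ELSE → 14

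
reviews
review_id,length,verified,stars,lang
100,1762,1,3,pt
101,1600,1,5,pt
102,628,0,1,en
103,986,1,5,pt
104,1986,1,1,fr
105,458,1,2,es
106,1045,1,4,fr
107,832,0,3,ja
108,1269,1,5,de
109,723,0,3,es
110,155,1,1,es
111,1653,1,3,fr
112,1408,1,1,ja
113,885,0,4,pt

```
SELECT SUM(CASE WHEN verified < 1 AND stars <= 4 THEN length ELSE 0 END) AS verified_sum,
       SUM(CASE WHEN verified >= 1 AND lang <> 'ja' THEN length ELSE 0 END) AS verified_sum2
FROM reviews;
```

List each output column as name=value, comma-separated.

verified_sum=3068, verified_sum2=10914

[verified_sum: verified < 1 AND stars <= 4]
review_id=100: ✗
review_id=101: ✗
review_id=102: ✓ → 628
review_id=103: ✗
review_id=104: ✗
review_id=105: ✗
review_id=106: ✗
review_id=107: ✓ → 832
review_id=108: ✗
review_id=109: ✓ → 723
review_id=110: ✗
review_id=111: ✗
review_id=112: ✗
review_id=113: ✓ → 885
verified_sum = 628 + 832 + 723 + 885 = 3068
—
[verified_sum2: verified >= 1 AND lang <> 'ja']
review_id=100: ✓ → 1762
review_id=101: ✓ → 1600
review_id=102: ✗
review_id=103: ✓ → 986
review_id=104: ✓ → 1986
review_id=105: ✓ → 458
review_id=106: ✓ → 1045
review_id=107: ✗
review_id=108: ✓ → 1269
review_id=109: ✗
review_id=110: ✓ → 155
review_id=111: ✓ → 1653
review_id=112: ✗
review_id=113: ✗
verified_sum2 = 1762 + 1600 + 986 + 1986 + 458 + 1045 + 1269 + 155 + 1653 = 10914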